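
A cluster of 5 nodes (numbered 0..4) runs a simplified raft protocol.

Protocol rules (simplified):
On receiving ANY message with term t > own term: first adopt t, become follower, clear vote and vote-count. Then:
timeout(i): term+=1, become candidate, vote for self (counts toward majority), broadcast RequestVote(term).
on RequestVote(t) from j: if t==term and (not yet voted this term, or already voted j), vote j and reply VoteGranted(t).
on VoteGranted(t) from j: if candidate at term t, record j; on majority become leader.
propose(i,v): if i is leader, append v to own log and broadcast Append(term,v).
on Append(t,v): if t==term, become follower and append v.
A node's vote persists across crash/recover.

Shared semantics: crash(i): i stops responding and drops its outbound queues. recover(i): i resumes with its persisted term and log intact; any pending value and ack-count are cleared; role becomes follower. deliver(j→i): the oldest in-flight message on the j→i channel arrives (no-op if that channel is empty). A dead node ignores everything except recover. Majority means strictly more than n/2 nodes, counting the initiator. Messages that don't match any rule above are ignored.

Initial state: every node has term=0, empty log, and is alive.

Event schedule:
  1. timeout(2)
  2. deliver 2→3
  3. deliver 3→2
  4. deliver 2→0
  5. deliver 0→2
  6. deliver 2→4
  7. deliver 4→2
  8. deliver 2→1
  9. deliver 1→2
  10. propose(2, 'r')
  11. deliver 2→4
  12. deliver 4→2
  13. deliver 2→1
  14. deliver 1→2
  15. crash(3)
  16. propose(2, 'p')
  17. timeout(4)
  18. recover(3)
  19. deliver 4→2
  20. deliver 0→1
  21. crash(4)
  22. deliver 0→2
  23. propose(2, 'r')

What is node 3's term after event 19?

step 1 timeout(2): 2={cand,t=1,log=-}
step 2 deliver 2→3: 3={foll,t=1,log=-}
step 3 deliver 3→2: —
step 4 deliver 2→0: 0={foll,t=1,log=-}
step 5 deliver 0→2: 2={lead,t=1,log=-}
step 6 deliver 2→4: 4={foll,t=1,log=-}
step 7 deliver 4→2: —
step 8 deliver 2→1: 1={foll,t=1,log=-}
step 9 deliver 1→2: —
step 10 propose(2,'r'): 2={lead,t=1,log=r}
step 11 deliver 2→4: 4={foll,t=1,log=r}
step 12 deliver 4→2: —
step 13 deliver 2→1: 1={foll,t=1,log=r}
step 14 deliver 1→2: —
step 15 crash(3): 3={✗foll,t=1,log=-}
step 16 propose(2,'p'): 2={lead,t=1,log=r,p}
step 17 timeout(4): 4={cand,t=2,log=r}
step 18 recover(3): 3={foll,t=1,log=-}
step 19 deliver 4→2: 2={foll,t=2,log=r,p}

1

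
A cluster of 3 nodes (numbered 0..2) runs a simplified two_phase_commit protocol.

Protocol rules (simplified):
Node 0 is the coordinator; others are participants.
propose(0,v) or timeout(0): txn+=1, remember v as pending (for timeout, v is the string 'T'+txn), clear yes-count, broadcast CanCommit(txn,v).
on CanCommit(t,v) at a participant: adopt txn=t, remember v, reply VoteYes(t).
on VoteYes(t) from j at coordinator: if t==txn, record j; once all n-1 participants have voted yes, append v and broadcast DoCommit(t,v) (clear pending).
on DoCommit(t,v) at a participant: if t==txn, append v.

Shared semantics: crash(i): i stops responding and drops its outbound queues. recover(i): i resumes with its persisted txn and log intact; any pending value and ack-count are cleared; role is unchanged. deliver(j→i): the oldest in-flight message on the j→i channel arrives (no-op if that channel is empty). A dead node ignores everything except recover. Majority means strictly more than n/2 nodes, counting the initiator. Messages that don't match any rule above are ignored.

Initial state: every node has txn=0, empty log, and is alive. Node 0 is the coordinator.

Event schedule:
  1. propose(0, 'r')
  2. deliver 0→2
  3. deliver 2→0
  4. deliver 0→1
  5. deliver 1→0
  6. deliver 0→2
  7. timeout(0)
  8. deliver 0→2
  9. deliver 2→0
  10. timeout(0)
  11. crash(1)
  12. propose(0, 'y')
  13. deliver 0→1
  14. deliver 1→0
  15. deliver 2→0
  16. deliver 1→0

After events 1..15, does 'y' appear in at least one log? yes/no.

step 1 propose(0,'r'): 0={coor,t=1,log=-}
step 2 deliver 0→2: 2={part,t=1,log=-}
step 3 deliver 2→0: —
step 4 deliver 0→1: 1={part,t=1,log=-}
step 5 deliver 1→0: 0={coor,t=1,log=r}
step 6 deliver 0→2: 2={part,t=1,log=r}
step 7 timeout(0): 0={coor,t=2,log=r}
step 8 deliver 0→2: 2={part,t=2,log=r}
step 9 deliver 2→0: —
step 10 timeout(0): 0={coor,t=3,log=r}
step 11 crash(1): 1={✗part,t=1,log=-}
step 12 propose(0,'y'): 0={coor,t=4,log=r}
step 13 deliver 0→1: —
step 14 deliver 1→0: —
step 15 deliver 2→0: —

no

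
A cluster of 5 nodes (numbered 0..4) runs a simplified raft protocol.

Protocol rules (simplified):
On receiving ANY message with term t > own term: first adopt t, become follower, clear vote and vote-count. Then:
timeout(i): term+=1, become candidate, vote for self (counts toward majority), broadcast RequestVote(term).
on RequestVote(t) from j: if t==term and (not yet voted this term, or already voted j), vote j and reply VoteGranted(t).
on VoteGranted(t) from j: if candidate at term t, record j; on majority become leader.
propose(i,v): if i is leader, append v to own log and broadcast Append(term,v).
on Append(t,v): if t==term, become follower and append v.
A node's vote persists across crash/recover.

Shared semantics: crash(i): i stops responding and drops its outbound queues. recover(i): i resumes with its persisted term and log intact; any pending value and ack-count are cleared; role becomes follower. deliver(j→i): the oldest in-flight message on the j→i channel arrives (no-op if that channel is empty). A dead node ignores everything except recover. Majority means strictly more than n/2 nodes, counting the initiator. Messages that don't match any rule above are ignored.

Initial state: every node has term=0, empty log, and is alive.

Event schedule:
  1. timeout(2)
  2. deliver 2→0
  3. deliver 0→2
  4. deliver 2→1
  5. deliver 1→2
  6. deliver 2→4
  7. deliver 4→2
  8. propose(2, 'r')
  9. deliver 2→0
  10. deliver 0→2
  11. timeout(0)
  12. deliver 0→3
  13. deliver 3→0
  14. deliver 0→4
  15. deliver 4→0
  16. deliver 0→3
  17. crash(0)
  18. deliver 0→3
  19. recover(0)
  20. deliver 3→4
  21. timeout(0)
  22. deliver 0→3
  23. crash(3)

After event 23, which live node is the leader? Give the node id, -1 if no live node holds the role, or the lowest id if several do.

2

step 1 timeout(2): 2={cand,t=1,log=-}
step 2 deliver 2→0: 0={foll,t=1,log=-}
step 3 deliver 0→2: —
step 4 deliver 2→1: 1={foll,t=1,log=-}
step 5 deliver 1→2: 2={lead,t=1,log=-}
step 6 deliver 2→4: 4={foll,t=1,log=-}
step 7 deliver 4→2: —
step 8 propose(2,'r'): 2={lead,t=1,log=r}
step 9 deliver 2→0: 0={foll,t=1,log=r}
step 10 deliver 0→2: —
step 11 timeout(0): 0={cand,t=2,log=r}
step 12 deliver 0→3: 3={foll,t=2,log=-}
step 13 deliver 3→0: —
step 14 deliver 0→4: 4={foll,t=2,log=-}
step 15 deliver 4→0: 0={lead,t=2,log=r}
step 16 deliver 0→3: —
step 17 crash(0): 0={✗lead,t=2,log=r}
step 18 deliver 0→3: —
step 19 recover(0): 0={foll,t=2,log=r}
step 20 deliver 3→4: —
step 21 timeout(0): 0={cand,t=3,log=r}
step 22 deliver 0→3: 3={foll,t=3,log=-}
step 23 crash(3): 3={✗foll,t=3,log=-}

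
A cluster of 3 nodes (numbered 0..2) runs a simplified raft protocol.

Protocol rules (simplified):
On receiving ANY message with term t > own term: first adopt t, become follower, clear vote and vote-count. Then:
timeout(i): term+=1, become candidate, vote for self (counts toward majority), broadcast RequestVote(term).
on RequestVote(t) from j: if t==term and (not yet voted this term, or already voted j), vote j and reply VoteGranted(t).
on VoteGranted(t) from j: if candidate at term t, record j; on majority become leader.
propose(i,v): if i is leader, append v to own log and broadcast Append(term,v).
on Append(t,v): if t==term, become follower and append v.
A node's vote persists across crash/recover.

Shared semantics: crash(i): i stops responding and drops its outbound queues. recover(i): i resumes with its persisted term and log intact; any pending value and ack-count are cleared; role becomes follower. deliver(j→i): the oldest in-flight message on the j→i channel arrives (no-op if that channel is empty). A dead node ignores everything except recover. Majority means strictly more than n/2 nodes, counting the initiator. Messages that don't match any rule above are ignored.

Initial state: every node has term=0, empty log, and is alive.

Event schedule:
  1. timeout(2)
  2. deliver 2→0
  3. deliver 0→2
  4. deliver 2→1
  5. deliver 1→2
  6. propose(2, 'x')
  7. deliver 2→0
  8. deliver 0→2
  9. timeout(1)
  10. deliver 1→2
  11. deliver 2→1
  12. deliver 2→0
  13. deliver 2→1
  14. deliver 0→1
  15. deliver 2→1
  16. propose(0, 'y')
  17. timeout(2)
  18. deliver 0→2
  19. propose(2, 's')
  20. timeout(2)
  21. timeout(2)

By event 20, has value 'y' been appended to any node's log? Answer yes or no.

after 1 — timeout(2): n2:cand/t1/[-]
after 2 — deliver 2→0: n0:foll/t1/[-]
after 3 — deliver 0→2: n2:lead/t1/[-]
after 4 — deliver 2→1: n1:foll/t1/[-]
after 5 — deliver 1→2: ·
after 6 — propose(2,'x'): n2:lead/t1/[x]
after 7 — deliver 2→0: n0:foll/t1/[x]
after 8 — deliver 0→2: ·
after 9 — timeout(1): n1:cand/t2/[-]
after 10 — deliver 1→2: n2:foll/t2/[x]
after 11 — deliver 2→1: ·
after 12 — deliver 2→0: ·
after 13 — deliver 2→1: n1:lead/t2/[-]
after 14 — deliver 0→1: ·
after 15 — deliver 2→1: ·
after 16 — propose(0,'y'): ·
after 17 — timeout(2): n2:cand/t3/[x]
after 18 — deliver 0→2: ·
after 19 — propose(2,'s'): ·
after 20 — timeout(2): n2:cand/t4/[x]

no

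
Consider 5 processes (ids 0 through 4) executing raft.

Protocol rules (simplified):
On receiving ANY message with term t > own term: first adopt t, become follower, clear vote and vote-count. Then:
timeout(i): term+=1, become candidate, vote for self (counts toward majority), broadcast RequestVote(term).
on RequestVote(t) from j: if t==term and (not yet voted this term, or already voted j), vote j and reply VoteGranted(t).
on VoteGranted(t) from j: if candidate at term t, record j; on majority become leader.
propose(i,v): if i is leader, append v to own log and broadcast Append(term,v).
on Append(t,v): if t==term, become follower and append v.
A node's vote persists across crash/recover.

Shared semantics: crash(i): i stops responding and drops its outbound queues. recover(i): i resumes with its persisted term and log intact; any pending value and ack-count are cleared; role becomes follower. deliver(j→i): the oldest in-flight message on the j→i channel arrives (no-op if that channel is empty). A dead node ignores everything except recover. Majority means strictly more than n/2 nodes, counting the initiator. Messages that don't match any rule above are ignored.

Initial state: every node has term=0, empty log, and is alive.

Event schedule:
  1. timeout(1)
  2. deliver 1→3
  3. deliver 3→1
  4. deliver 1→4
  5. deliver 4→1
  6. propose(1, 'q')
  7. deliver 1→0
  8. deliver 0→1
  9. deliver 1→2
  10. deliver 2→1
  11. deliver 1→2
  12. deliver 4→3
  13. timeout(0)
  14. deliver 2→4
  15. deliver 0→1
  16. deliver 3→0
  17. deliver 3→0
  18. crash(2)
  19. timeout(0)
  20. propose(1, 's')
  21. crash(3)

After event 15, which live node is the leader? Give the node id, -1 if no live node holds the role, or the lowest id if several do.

-1

after 1 — timeout(1): n1:cand/t1/[-]
after 2 — deliver 1→3: n3:foll/t1/[-]
after 3 — deliver 3→1: ·
after 4 — deliver 1→4: n4:foll/t1/[-]
after 5 — deliver 4→1: n1:lead/t1/[-]
after 6 — propose(1,'q'): n1:lead/t1/[q]
after 7 — deliver 1→0: n0:foll/t1/[-]
after 8 — deliver 0→1: ·
after 9 — deliver 1→2: n2:foll/t1/[-]
after 10 — deliver 2→1: ·
after 11 — deliver 1→2: n2:foll/t1/[q]
after 12 — deliver 4→3: ·
after 13 — timeout(0): n0:cand/t2/[-]
after 14 — deliver 2→4: ·
after 15 — deliver 0→1: n1:foll/t2/[q]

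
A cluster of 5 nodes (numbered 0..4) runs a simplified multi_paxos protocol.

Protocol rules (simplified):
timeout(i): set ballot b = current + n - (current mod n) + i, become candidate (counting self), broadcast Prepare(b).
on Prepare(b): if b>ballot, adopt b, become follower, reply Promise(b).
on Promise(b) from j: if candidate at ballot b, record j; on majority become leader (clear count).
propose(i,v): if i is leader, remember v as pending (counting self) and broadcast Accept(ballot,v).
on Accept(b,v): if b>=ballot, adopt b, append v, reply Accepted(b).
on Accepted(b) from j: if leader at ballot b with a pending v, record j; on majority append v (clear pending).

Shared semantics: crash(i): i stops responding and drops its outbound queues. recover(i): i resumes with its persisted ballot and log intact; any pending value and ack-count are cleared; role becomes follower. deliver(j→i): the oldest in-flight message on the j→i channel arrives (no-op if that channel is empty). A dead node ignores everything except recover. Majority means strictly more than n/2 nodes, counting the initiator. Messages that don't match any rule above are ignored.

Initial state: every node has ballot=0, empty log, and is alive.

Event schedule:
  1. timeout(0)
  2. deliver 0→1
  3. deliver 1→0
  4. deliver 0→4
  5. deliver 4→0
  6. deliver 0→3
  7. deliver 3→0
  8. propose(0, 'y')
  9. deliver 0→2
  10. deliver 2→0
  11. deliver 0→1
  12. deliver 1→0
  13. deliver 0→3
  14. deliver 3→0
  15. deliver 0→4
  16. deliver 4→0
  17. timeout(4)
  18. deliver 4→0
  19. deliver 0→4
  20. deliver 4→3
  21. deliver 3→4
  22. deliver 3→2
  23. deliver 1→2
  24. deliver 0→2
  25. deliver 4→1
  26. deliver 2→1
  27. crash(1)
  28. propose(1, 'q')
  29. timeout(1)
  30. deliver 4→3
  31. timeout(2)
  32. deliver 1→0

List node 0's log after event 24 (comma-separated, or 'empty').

y

after 1 — timeout(0): n0:cand/b5/[-]
after 2 — deliver 0→1: n1:foll/b5/[-]
after 3 — deliver 1→0: ·
after 4 — deliver 0→4: n4:foll/b5/[-]
after 5 — deliver 4→0: n0:lead/b5/[-]
after 6 — deliver 0→3: n3:foll/b5/[-]
after 7 — deliver 3→0: ·
after 8 — propose(0,'y'): ·
after 9 — deliver 0→2: n2:foll/b5/[-]
after 10 — deliver 2→0: ·
after 11 — deliver 0→1: n1:foll/b5/[y]
after 12 — deliver 1→0: ·
after 13 — deliver 0→3: n3:foll/b5/[y]
after 14 — deliver 3→0: n0:lead/b5/[y]
after 15 — deliver 0→4: n4:foll/b5/[y]
after 16 — deliver 4→0: ·
after 17 — timeout(4): n4:cand/b14/[y]
after 18 — deliver 4→0: n0:foll/b14/[y]
after 19 — deliver 0→4: ·
after 20 — deliver 4→3: n3:foll/b14/[y]
after 21 — deliver 3→4: n4:lead/b14/[y]
after 22 — deliver 3→2: ·
after 23 — deliver 1→2: ·
after 24 — deliver 0→2: n2:foll/b5/[y]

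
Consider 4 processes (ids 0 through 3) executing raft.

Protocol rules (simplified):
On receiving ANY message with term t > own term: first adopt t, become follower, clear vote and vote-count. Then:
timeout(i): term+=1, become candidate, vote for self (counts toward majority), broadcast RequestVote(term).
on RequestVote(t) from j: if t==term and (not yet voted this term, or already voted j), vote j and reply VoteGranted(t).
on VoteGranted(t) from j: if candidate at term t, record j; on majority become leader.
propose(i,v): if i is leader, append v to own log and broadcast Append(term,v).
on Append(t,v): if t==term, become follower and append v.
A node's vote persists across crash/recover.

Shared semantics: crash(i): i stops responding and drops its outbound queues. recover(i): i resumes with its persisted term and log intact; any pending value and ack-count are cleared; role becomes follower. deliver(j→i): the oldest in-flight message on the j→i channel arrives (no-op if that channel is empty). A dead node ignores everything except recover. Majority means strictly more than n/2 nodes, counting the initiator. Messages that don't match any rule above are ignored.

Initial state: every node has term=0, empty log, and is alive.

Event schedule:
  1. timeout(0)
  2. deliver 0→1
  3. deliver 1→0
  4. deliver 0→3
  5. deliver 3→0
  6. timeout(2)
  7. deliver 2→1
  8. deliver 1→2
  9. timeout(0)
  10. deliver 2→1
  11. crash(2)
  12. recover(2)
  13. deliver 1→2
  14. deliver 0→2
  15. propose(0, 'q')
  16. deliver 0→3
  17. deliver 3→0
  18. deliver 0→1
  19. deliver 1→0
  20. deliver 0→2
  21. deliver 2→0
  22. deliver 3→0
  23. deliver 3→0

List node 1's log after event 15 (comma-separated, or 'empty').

empty

1. timeout(0):  <0:cand t1 ->
2. deliver 0→1:  <1:foll t1 ->
3. deliver 1→0:  nop
4. deliver 0→3:  <3:foll t1 ->
5. deliver 3→0:  <0:lead t1 ->
6. timeout(2):  <2:cand t1 ->
7. deliver 2→1:  nop
8. deliver 1→2:  nop
9. timeout(0):  <0:cand t2 ->
10. deliver 2→1:  nop
11. crash(2):  <2:✗cand t1 ->
12. recover(2):  <2:foll t1 ->
13. deliver 1→2:  nop
14. deliver 0→2:  nop
15. propose(0,'q'):  nop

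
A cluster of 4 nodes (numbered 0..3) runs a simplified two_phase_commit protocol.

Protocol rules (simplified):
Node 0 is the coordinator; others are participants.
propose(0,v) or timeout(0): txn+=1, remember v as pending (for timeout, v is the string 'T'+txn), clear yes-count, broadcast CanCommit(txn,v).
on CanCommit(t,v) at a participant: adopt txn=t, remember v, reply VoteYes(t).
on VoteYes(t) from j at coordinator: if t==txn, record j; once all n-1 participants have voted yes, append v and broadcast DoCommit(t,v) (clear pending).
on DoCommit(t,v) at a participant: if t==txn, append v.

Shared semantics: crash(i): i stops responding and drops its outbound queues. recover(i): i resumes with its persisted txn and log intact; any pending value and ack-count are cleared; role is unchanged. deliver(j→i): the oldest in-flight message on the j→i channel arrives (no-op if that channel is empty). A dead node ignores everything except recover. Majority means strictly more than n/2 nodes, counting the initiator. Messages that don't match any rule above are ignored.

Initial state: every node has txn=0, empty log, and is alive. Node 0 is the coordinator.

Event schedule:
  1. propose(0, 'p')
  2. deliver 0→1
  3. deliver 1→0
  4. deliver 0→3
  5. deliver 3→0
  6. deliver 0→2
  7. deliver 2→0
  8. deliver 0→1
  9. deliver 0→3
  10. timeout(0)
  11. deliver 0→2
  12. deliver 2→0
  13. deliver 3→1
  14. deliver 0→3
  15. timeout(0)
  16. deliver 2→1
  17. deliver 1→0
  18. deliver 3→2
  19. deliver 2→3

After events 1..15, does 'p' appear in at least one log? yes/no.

yes

step 1 propose(0,'p'): 0={coor,t=1,log=-}
step 2 deliver 0→1: 1={part,t=1,log=-}
step 3 deliver 1→0: —
step 4 deliver 0→3: 3={part,t=1,log=-}
step 5 deliver 3→0: —
step 6 deliver 0→2: 2={part,t=1,log=-}
step 7 deliver 2→0: 0={coor,t=1,log=p}
step 8 deliver 0→1: 1={part,t=1,log=p}
step 9 deliver 0→3: 3={part,t=1,log=p}
step 10 timeout(0): 0={coor,t=2,log=p}
step 11 deliver 0→2: 2={part,t=1,log=p}
step 12 deliver 2→0: —
step 13 deliver 3→1: —
step 14 deliver 0→3: 3={part,t=2,log=p}
step 15 timeout(0): 0={coor,t=3,log=p}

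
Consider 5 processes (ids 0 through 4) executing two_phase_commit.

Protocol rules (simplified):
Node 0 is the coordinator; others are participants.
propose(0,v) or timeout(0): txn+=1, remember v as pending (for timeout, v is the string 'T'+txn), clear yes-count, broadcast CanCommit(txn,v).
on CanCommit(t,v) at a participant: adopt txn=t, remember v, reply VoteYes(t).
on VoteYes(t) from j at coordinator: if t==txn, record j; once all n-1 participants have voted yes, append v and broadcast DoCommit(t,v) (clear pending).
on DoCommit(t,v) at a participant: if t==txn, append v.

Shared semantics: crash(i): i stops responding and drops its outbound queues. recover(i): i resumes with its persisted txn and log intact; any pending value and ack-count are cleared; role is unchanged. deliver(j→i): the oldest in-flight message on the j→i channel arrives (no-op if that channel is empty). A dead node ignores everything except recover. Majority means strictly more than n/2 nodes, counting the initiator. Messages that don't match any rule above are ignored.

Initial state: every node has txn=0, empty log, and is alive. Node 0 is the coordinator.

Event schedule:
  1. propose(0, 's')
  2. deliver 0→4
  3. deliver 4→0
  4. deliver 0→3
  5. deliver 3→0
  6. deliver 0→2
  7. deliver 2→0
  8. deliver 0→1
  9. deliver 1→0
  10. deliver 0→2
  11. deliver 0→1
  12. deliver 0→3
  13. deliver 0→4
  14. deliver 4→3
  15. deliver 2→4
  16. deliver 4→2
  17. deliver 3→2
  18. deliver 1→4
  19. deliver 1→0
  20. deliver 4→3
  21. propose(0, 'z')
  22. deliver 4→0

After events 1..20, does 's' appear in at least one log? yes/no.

yes

[1] propose(0,'s') → N0(coor t1 [-])
[2] deliver 0→4 → N4(part t1 [-])
[3] deliver 4→0 → ∅
[4] deliver 0→3 → N3(part t1 [-])
[5] deliver 3→0 → ∅
[6] deliver 0→2 → N2(part t1 [-])
[7] deliver 2→0 → ∅
[8] deliver 0→1 → N1(part t1 [-])
[9] deliver 1→0 → N0(coor t1 [s])
[10] deliver 0→2 → N2(part t1 [s])
[11] deliver 0→1 → N1(part t1 [s])
[12] deliver 0→3 → N3(part t1 [s])
[13] deliver 0→4 → N4(part t1 [s])
[14] deliver 4→3 → ∅
[15] deliver 2→4 → ∅
[16] deliver 4→2 → ∅
[17] deliver 3→2 → ∅
[18] deliver 1→4 → ∅
[19] deliver 1→0 → ∅
[20] deliver 4→3 → ∅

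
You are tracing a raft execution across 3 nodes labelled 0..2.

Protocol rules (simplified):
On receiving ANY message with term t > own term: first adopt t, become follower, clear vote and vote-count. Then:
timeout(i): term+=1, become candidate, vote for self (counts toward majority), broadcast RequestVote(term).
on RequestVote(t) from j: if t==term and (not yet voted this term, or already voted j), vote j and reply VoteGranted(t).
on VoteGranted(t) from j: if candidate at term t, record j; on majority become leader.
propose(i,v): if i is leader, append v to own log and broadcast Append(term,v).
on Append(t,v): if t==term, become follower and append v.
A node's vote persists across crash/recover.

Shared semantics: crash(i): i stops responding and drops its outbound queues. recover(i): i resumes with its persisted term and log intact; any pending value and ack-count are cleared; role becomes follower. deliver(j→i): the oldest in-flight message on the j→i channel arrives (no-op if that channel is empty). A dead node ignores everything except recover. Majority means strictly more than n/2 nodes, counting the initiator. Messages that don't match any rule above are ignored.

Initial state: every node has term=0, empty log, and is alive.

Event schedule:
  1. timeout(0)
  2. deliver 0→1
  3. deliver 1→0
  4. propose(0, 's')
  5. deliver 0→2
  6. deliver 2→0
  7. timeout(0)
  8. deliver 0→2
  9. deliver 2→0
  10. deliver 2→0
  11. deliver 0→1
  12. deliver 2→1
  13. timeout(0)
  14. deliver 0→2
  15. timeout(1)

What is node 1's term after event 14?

step 1 timeout(0): 0={cand,t=1,log=-}
step 2 deliver 0→1: 1={foll,t=1,log=-}
step 3 deliver 1→0: 0={lead,t=1,log=-}
step 4 propose(0,'s'): 0={lead,t=1,log=s}
step 5 deliver 0→2: 2={foll,t=1,log=-}
step 6 deliver 2→0: —
step 7 timeout(0): 0={cand,t=2,log=s}
step 8 deliver 0→2: 2={foll,t=1,log=s}
step 9 deliver 2→0: —
step 10 deliver 2→0: —
step 11 deliver 0→1: 1={foll,t=1,log=s}
step 12 deliver 2→1: —
step 13 timeout(0): 0={cand,t=3,log=s}
step 14 deliver 0→2: 2={foll,t=2,log=s}

1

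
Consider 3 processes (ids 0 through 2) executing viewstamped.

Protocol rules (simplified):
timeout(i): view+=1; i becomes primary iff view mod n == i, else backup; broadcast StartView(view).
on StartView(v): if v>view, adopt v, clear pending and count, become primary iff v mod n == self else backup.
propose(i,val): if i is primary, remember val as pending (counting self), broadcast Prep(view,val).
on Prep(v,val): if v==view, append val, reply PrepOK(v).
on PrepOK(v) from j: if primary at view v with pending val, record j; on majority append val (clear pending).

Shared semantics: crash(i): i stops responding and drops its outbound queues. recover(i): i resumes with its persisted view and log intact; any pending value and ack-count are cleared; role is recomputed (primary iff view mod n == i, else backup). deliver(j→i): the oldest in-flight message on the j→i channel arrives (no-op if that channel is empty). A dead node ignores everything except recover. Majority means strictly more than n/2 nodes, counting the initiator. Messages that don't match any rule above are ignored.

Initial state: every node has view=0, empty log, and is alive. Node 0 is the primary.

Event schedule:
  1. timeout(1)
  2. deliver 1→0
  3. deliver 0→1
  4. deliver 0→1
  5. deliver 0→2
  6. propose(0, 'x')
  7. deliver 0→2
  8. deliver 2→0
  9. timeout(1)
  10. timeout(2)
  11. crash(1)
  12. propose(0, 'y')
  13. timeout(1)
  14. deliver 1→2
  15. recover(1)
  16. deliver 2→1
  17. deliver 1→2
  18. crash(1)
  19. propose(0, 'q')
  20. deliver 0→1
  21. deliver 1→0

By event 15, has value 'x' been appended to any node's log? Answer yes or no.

no

step 1 timeout(1): 1={prim,v=1,log=-}
step 2 deliver 1→0: 0={back,v=1,log=-}
step 3 deliver 0→1: —
step 4 deliver 0→1: —
step 5 deliver 0→2: —
step 6 propose(0,'x'): —
step 7 deliver 0→2: —
step 8 deliver 2→0: —
step 9 timeout(1): 1={back,v=2,log=-}
step 10 timeout(2): 2={back,v=1,log=-}
step 11 crash(1): 1={✗back,v=2,log=-}
step 12 propose(0,'y'): —
step 13 timeout(1): —
step 14 deliver 1→2: —
step 15 recover(1): 1={back,v=2,log=-}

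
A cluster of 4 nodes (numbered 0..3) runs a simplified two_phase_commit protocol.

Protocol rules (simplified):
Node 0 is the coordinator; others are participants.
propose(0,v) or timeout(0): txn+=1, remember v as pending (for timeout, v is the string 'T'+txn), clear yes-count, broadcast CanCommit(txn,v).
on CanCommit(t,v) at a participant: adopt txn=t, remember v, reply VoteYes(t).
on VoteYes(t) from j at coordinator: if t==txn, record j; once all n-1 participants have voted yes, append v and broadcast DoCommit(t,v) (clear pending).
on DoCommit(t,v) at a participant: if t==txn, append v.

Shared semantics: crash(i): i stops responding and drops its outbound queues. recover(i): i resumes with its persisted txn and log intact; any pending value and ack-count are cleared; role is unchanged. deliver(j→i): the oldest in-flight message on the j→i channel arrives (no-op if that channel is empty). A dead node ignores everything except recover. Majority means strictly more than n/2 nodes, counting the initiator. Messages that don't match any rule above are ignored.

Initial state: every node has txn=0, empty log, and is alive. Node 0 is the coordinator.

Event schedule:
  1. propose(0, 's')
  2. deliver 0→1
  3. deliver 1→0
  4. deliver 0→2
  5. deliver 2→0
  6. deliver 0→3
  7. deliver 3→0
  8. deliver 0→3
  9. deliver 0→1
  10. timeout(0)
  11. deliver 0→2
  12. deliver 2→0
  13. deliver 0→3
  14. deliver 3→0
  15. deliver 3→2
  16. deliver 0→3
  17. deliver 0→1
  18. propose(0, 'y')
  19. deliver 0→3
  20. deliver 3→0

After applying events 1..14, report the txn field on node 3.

2

step 1 propose(0,'s'): 0={coor,t=1,log=-}
step 2 deliver 0→1: 1={part,t=1,log=-}
step 3 deliver 1→0: —
step 4 deliver 0→2: 2={part,t=1,log=-}
step 5 deliver 2→0: —
step 6 deliver 0→3: 3={part,t=1,log=-}
step 7 deliver 3→0: 0={coor,t=1,log=s}
step 8 deliver 0→3: 3={part,t=1,log=s}
step 9 deliver 0→1: 1={part,t=1,log=s}
step 10 timeout(0): 0={coor,t=2,log=s}
step 11 deliver 0→2: 2={part,t=1,log=s}
step 12 deliver 2→0: —
step 13 deliver 0→3: 3={part,t=2,log=s}
step 14 deliver 3→0: —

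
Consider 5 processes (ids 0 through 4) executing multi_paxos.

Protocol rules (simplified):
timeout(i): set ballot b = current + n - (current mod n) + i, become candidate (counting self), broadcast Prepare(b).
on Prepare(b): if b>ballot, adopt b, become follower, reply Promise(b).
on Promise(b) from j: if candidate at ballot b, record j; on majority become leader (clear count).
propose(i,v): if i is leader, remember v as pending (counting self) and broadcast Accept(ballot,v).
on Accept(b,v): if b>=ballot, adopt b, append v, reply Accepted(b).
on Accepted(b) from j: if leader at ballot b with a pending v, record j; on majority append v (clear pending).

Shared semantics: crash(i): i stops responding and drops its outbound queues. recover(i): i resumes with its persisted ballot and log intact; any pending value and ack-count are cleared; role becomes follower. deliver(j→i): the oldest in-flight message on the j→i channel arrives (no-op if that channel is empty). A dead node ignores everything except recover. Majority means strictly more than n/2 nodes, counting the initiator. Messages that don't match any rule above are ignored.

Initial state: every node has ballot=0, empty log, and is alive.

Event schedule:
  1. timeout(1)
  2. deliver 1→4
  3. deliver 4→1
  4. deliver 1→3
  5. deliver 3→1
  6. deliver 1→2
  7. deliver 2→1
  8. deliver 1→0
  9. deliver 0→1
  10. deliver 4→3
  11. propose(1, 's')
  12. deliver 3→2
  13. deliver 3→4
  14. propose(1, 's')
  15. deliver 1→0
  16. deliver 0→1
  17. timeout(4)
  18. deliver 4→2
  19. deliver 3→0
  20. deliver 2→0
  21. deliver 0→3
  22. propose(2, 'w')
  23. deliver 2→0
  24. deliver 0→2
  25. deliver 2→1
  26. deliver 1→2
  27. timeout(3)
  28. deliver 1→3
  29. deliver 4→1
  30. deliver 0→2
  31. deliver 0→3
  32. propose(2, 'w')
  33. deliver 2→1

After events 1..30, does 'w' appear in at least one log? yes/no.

no

1. timeout(1):  <1:cand b6 ->
2. deliver 1→4:  <4:foll b6 ->
3. deliver 4→1:  nop
4. deliver 1→3:  <3:foll b6 ->
5. deliver 3→1:  <1:lead b6 ->
6. deliver 1→2:  <2:foll b6 ->
7. deliver 2→1:  nop
8. deliver 1→0:  <0:foll b6 ->
9. deliver 0→1:  nop
10. deliver 4→3:  nop
11. propose(1,'s'):  nop
12. deliver 3→2:  nop
13. deliver 3→4:  nop
14. propose(1,'s'):  nop
15. deliver 1→0:  <0:foll b6 s>
16. deliver 0→1:  nop
17. timeout(4):  <4:cand b14 ->
18. deliver 4→2:  <2:foll b14 ->
19. deliver 3→0:  nop
20. deliver 2→0:  nop
21. deliver 0→3:  nop
22. propose(2,'w'):  nop
23. deliver 2→0:  nop
24. deliver 0→2:  nop
25. deliver 2→1:  nop
26. deliver 1→2:  nop
27. timeout(3):  <3:cand b13 ->
28. deliver 1→3:  nop
29. deliver 4→1:  <1:foll b14 ->
30. deliver 0→2:  nop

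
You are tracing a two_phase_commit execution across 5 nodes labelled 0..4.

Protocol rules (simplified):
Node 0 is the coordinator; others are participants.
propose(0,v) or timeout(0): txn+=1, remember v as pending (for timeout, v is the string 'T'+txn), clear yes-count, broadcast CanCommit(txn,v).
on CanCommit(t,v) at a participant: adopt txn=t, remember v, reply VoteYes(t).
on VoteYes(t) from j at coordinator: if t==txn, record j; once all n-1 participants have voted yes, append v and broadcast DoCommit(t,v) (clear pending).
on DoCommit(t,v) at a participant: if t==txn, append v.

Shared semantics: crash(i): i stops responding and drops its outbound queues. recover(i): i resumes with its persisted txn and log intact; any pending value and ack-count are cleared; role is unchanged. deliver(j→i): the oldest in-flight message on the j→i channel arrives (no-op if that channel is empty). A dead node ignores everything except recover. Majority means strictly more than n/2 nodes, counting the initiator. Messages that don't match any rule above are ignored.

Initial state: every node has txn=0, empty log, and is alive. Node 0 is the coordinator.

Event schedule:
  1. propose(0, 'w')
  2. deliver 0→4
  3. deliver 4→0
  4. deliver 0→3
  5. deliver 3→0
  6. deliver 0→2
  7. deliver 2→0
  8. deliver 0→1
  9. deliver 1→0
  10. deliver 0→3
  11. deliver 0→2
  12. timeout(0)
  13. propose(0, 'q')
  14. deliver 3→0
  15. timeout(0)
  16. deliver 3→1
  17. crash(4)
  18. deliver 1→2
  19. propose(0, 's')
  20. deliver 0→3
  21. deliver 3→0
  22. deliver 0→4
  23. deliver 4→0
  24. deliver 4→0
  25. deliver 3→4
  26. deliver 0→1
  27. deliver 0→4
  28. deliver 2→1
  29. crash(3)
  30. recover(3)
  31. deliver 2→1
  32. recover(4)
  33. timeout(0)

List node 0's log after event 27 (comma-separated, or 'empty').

w

e1 propose(0,'w'): 0[coor,t=1,-]
e2 deliver 0→4: 4[part,t=1,-]
e3 deliver 4→0: ·
e4 deliver 0→3: 3[part,t=1,-]
e5 deliver 3→0: ·
e6 deliver 0→2: 2[part,t=1,-]
e7 deliver 2→0: ·
e8 deliver 0→1: 1[part,t=1,-]
e9 deliver 1→0: 0[coor,t=1,w]
e10 deliver 0→3: 3[part,t=1,w]
e11 deliver 0→2: 2[part,t=1,w]
e12 timeout(0): 0[coor,t=2,w]
e13 propose(0,'q'): 0[coor,t=3,w]
e14 deliver 3→0: ·
e15 timeout(0): 0[coor,t=4,w]
e16 deliver 3→1: ·
e17 crash(4): 4[✗part,t=1,-]
e18 deliver 1→2: ·
e19 propose(0,'s'): 0[coor,t=5,w]
e20 deliver 0→3: 3[part,t=2,w]
e21 deliver 3→0: ·
e22 deliver 0→4: ·
e23 deliver 4→0: ·
e24 deliver 4→0: ·
e25 deliver 3→4: ·
e26 deliver 0→1: 1[part,t=1,w]
e27 deliver 0→4: ·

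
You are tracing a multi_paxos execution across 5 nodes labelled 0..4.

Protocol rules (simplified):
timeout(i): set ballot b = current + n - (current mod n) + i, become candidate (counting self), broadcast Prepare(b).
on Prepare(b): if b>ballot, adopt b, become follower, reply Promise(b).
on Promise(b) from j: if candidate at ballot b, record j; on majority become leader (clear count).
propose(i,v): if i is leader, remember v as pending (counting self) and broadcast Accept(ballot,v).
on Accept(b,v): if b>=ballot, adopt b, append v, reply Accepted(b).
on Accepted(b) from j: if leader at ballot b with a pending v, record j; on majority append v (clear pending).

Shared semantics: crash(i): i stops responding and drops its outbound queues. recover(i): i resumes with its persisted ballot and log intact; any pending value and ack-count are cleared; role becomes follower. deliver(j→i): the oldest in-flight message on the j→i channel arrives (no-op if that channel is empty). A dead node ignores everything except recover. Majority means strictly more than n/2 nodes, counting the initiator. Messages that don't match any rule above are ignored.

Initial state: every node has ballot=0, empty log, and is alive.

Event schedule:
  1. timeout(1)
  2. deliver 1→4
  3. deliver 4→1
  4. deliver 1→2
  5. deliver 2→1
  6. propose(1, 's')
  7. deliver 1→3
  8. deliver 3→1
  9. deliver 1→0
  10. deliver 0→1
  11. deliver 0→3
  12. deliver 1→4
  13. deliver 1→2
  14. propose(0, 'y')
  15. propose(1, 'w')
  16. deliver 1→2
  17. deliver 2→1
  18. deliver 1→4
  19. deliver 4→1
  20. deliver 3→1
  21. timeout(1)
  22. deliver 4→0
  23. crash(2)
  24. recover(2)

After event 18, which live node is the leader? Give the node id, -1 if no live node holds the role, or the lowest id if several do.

1

after 1 — timeout(1): n1:cand/b6/[-]
after 2 — deliver 1→4: n4:foll/b6/[-]
after 3 — deliver 4→1: ·
after 4 — deliver 1→2: n2:foll/b6/[-]
after 5 — deliver 2→1: n1:lead/b6/[-]
after 6 — propose(1,'s'): ·
after 7 — deliver 1→3: n3:foll/b6/[-]
after 8 — deliver 3→1: ·
after 9 — deliver 1→0: n0:foll/b6/[-]
after 10 — deliver 0→1: ·
after 11 — deliver 0→3: ·
after 12 — deliver 1→4: n4:foll/b6/[s]
after 13 — deliver 1→2: n2:foll/b6/[s]
after 14 — propose(0,'y'): ·
after 15 — propose(1,'w'): ·
after 16 — deliver 1→2: n2:foll/b6/[s,w]
after 17 — deliver 2→1: ·
after 18 — deliver 1→4: n4:foll/b6/[s,w]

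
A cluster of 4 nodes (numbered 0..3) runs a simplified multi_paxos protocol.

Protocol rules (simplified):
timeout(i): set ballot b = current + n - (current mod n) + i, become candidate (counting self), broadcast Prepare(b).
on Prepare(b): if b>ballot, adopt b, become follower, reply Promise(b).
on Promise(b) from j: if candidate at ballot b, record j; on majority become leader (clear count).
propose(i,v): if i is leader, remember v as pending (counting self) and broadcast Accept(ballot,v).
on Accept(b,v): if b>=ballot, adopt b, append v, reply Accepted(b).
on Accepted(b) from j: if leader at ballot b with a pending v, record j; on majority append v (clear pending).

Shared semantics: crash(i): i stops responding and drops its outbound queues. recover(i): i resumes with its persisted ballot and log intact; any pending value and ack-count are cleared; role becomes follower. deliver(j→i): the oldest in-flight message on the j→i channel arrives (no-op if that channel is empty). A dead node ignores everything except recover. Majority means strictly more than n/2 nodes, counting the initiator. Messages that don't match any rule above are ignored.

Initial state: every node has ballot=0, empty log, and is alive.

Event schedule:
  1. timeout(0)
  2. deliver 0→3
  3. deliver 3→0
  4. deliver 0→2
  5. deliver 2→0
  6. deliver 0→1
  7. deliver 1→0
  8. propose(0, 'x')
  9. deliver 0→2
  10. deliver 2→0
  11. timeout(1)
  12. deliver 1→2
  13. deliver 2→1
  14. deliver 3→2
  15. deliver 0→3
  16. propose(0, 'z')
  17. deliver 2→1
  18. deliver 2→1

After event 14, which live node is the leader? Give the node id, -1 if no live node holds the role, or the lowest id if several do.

after 1 — timeout(0): n0:cand/b4/[-]
after 2 — deliver 0→3: n3:foll/b4/[-]
after 3 — deliver 3→0: ·
after 4 — deliver 0→2: n2:foll/b4/[-]
after 5 — deliver 2→0: n0:lead/b4/[-]
after 6 — deliver 0→1: n1:foll/b4/[-]
after 7 — deliver 1→0: ·
after 8 — propose(0,'x'): ·
after 9 — deliver 0→2: n2:foll/b4/[x]
after 10 — deliver 2→0: ·
after 11 — timeout(1): n1:cand/b9/[-]
after 12 — deliver 1→2: n2:foll/b9/[x]
after 13 — deliver 2→1: ·
after 14 — deliver 3→2: ·

0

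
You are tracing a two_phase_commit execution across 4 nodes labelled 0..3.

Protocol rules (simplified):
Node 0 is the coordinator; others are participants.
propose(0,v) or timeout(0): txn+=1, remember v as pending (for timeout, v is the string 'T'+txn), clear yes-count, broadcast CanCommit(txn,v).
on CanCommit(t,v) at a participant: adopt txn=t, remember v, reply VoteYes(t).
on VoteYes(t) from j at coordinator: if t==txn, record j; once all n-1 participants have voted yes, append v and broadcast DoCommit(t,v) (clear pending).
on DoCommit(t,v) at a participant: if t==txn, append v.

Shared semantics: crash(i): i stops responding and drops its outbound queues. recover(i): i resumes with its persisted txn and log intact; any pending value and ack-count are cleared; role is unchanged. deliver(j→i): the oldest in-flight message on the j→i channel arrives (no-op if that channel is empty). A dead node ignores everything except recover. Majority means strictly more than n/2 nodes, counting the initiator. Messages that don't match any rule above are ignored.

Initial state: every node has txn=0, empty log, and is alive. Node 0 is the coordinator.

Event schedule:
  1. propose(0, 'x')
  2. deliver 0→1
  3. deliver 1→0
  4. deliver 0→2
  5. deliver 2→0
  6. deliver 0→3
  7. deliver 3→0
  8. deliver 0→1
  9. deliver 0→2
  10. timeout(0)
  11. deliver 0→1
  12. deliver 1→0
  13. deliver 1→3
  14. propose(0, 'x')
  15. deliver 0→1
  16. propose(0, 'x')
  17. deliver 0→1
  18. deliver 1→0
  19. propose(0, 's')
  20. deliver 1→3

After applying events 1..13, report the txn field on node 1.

after 1 — propose(0,'x'): n0:coor/t1/[-]
after 2 — deliver 0→1: n1:part/t1/[-]
after 3 — deliver 1→0: ·
after 4 — deliver 0→2: n2:part/t1/[-]
after 5 — deliver 2→0: ·
after 6 — deliver 0→3: n3:part/t1/[-]
after 7 — deliver 3→0: n0:coor/t1/[x]
after 8 — deliver 0→1: n1:part/t1/[x]
after 9 — deliver 0→2: n2:part/t1/[x]
after 10 — timeout(0): n0:coor/t2/[x]
after 11 — deliver 0→1: n1:part/t2/[x]
after 12 — deliver 1→0: ·
after 13 — deliver 1→3: ·

2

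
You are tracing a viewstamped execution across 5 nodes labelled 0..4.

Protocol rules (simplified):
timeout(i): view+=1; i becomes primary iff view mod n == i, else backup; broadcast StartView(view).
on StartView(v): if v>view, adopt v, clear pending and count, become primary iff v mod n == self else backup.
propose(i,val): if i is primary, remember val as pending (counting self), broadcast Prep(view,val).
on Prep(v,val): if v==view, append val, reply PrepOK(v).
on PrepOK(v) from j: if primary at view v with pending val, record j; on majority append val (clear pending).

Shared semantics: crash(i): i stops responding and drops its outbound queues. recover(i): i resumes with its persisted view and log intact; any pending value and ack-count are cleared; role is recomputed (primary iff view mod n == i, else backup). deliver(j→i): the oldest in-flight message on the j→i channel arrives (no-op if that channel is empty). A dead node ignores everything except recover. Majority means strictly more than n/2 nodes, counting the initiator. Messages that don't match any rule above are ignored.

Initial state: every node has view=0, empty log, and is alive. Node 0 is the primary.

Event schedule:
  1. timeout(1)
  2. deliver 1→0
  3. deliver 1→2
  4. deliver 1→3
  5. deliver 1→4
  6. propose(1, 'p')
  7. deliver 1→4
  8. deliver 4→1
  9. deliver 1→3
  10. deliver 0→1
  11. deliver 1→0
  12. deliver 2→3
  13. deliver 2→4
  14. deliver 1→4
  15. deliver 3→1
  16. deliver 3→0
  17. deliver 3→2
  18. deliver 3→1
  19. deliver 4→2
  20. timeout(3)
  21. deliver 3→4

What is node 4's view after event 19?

step 1 timeout(1): 1={prim,v=1,log=-}
step 2 deliver 1→0: 0={back,v=1,log=-}
step 3 deliver 1→2: 2={back,v=1,log=-}
step 4 deliver 1→3: 3={back,v=1,log=-}
step 5 deliver 1→4: 4={back,v=1,log=-}
step 6 propose(1,'p'): —
step 7 deliver 1→4: 4={back,v=1,log=p}
step 8 deliver 4→1: —
step 9 deliver 1→3: 3={back,v=1,log=p}
step 10 deliver 0→1: —
step 11 deliver 1→0: 0={back,v=1,log=p}
step 12 deliver 2→3: —
step 13 deliver 2→4: —
step 14 deliver 1→4: —
step 15 deliver 3→1: 1={prim,v=1,log=p}
step 16 deliver 3→0: —
step 17 deliver 3→2: —
step 18 deliver 3→1: —
step 19 deliver 4→2: —

1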